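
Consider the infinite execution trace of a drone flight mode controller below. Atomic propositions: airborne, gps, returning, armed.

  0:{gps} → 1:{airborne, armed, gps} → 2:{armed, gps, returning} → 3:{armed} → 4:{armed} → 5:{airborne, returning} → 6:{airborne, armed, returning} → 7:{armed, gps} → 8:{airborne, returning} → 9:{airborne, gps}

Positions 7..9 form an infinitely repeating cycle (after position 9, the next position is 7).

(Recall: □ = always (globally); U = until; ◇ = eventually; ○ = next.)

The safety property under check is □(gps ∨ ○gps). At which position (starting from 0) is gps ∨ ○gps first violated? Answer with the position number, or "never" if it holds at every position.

3

Check gps ∨ ○gps at each position in order: 0 ✓, 1 ✓, 2 ✓.
At position 3 the labels are {armed} and the next position 4 has {armed}, so gps ∨ ○gps is false there. This is the first violation.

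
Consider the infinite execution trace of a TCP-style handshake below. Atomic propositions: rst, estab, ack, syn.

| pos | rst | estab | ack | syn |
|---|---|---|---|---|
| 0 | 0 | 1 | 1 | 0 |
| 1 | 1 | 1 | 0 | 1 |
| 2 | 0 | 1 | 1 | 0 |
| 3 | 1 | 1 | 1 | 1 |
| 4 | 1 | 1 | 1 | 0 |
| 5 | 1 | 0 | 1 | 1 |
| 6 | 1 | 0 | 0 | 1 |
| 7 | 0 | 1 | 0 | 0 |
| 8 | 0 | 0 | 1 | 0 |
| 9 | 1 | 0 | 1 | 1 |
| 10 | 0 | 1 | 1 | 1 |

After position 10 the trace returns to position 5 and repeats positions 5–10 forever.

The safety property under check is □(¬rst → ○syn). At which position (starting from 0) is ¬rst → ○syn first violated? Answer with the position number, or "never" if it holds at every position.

Check ¬rst → ○syn at each position in order: 0 ✓, 1 ✓, 2 ✓, 3 ✓, 4 ✓, 5 ✓, 6 ✓.
At position 7 the labels are {estab} and the next position 8 has {ack}, so ¬rst → ○syn is false there. This is the first violation.

7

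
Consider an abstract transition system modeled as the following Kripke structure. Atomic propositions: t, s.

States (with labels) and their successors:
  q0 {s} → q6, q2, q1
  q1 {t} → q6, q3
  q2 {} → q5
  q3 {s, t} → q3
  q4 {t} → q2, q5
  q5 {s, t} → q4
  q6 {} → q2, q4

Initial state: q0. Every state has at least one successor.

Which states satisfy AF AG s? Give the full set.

States satisfying AG s: {q3}.
States satisfying AF AG s: {q3}.

{q3}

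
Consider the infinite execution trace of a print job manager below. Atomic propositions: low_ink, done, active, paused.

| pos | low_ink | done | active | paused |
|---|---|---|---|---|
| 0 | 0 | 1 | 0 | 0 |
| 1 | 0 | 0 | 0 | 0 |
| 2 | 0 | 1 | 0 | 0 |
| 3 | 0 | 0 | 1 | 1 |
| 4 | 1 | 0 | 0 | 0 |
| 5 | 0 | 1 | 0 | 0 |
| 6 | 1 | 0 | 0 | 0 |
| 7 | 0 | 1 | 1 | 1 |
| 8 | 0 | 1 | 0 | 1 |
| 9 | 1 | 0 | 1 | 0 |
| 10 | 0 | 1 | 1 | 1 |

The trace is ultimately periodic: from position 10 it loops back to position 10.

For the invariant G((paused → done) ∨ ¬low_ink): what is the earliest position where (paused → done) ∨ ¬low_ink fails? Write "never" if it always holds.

never

(paused → done) ∨ ¬low_ink holds at every position 0..10, and those are all the positions the trace ever visits, so the invariant G((paused → done) ∨ ¬low_ink) is never violated.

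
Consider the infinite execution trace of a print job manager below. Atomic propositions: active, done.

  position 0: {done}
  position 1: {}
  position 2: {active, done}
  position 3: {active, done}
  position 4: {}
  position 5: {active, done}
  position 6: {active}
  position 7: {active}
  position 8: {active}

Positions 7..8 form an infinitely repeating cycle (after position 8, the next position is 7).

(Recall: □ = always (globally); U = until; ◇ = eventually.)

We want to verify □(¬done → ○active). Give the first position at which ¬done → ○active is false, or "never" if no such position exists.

¬done → ○active holds at every position 0..8, and those are all the positions the trace ever visits, so the invariant □(¬done → ○active) is never violated.

never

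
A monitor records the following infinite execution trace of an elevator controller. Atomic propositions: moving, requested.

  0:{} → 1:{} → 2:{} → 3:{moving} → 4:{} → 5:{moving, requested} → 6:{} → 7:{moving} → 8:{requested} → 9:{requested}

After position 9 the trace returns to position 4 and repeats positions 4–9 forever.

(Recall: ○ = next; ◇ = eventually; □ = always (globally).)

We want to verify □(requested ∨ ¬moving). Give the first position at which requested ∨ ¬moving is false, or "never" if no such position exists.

3

Check requested ∨ ¬moving at each position in order: 0 ✓, 1 ✓, 2 ✓.
At position 3 the labels are {moving}, so requested ∨ ¬moving is false there. This is the first violation.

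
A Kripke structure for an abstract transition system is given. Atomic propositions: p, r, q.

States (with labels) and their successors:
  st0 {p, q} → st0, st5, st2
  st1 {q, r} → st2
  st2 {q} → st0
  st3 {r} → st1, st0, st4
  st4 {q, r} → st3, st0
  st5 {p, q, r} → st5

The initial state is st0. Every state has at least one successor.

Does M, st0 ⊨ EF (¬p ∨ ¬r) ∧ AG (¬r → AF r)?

Does not hold

States satisfying ¬p ∨ ¬r: {st0, st1, st2, st3, st4}.
States satisfying EF (¬p ∨ ¬r): {st0, st1, st2, st3, st4}.
States satisfying ¬r → AF r: {st1, st3, st4, st5}.
States satisfying AG (¬r → AF r): {st5}.
States satisfying EF (¬p ∨ ¬r) ∧ AG (¬r → AF r): ∅.
st0 ∉ Sat(EF (¬p ∨ ¬r) ∧ AG (¬r → AF r)).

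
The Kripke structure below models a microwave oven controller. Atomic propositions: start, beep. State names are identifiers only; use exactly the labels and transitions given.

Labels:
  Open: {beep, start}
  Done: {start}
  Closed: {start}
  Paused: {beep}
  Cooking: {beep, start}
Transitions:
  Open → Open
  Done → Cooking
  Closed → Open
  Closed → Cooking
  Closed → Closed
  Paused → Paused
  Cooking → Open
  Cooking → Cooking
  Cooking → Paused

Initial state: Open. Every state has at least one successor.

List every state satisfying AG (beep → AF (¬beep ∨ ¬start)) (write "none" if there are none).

States satisfying beep → AF (¬beep ∨ ¬start): {Done, Closed, Paused}.
States satisfying AG (beep → AF (¬beep ∨ ¬start)): {Paused}.

{Paused}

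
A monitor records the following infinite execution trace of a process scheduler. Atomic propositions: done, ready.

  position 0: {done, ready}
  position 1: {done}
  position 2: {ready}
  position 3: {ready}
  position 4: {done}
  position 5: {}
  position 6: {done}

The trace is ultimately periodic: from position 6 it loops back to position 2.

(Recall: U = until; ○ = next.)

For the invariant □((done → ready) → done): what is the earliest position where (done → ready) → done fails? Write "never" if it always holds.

2

Check (done → ready) → done at each position in order: 0 ✓, 1 ✓.
At position 2 the labels are {ready}, so (done → ready) → done is false there. This is the first violation.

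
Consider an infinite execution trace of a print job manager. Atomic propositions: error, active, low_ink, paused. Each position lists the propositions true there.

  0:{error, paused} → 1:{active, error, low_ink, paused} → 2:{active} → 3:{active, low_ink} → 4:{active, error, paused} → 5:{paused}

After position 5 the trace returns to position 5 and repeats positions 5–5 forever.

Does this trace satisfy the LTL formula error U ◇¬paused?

Satisfied

Walking from position 0: ◇¬paused first holds at position 0, and error holds at every earlier position along the way, so error U ◇¬paused holds.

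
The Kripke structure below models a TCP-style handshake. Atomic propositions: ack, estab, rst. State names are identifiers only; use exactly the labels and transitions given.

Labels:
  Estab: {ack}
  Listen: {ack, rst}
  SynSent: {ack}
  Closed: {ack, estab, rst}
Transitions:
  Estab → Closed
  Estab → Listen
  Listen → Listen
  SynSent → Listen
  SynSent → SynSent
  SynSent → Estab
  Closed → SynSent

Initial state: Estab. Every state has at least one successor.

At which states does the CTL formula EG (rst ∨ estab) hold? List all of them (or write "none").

States satisfying rst ∨ estab: {Listen, Closed}.
States satisfying EG (rst ∨ estab): {Listen}.

{Listen}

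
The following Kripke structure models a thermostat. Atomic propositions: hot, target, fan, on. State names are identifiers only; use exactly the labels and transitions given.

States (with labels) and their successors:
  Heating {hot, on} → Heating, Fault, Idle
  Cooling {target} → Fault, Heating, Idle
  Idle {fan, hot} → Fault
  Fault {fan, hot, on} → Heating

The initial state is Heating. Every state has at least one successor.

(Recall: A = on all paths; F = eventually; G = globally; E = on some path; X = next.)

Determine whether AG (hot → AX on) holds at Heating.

States satisfying hot → AX on: {Cooling, Idle, Fault}.
States satisfying AG (hot → AX on): ∅.
Heating is reachable from Heating and violates hot → AX on, so AG fails at Heating.
Heating ∉ Sat(AG (hot → AX on)).

Violated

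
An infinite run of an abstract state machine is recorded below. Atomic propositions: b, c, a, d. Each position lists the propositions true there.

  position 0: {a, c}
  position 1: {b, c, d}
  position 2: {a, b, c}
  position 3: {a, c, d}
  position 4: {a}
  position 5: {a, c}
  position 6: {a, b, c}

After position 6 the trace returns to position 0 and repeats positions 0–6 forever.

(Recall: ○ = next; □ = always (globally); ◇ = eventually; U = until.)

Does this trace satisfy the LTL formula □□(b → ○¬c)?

Violated

□(b → ○¬c) must hold at every position from 0 onward. It fails at position 0, so □□(b → ○¬c) is false.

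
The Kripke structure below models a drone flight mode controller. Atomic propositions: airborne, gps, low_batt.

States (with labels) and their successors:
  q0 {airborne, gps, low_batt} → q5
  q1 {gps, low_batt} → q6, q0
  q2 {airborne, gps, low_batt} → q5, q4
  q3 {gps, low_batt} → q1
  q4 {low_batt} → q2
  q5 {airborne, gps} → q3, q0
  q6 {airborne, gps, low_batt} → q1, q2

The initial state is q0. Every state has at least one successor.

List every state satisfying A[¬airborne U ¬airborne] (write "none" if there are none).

States satisfying ¬airborne: {q1, q3, q4}.
States satisfying A[¬airborne U ¬airborne]: {q1, q3, q4}.

{q1, q3, q4}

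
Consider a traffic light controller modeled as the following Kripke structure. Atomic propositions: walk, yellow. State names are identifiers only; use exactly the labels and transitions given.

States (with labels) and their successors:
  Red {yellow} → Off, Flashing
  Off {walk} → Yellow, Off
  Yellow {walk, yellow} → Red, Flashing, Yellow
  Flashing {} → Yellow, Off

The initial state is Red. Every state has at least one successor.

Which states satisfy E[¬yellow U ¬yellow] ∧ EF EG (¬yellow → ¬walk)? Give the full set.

{Off, Flashing}

States satisfying ¬yellow: {Off, Flashing}.
States satisfying E[¬yellow U ¬yellow]: {Off, Flashing}.
States satisfying EG (¬yellow → ¬walk): {Red, Yellow, Flashing}.
States satisfying EF EG (¬yellow → ¬walk): {Red, Off, Yellow, Flashing}.
States satisfying E[¬yellow U ¬yellow] ∧ EF EG (¬yellow → ¬walk): {Off, Flashing}.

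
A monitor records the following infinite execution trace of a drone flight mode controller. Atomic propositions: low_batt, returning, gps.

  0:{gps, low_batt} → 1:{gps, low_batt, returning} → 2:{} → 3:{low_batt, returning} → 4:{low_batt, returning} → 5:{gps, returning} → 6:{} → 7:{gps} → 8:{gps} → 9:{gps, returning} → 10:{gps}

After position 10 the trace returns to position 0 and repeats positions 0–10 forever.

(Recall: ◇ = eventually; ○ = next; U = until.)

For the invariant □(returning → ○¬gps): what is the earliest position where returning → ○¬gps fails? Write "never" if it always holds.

Check returning → ○¬gps at each position in order: 0 ✓, 1 ✓, 2 ✓, 3 ✓.
At position 4 the labels are {low_batt, returning} and the next position 5 has {gps, returning}, so returning → ○¬gps is false there. This is the first violation.

4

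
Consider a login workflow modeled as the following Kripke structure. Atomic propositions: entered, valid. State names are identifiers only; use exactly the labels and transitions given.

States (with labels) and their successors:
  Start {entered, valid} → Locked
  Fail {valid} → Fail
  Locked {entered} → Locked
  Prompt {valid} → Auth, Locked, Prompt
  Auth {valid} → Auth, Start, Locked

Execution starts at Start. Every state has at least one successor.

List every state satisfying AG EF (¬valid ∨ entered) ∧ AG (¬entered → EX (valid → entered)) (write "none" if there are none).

States satisfying EF (¬valid ∨ entered): {Start, Locked, Prompt, Auth}.
States satisfying AG EF (¬valid ∨ entered): {Start, Locked, Prompt, Auth}.
States satisfying ¬entered → EX (valid → entered): {Start, Locked, Prompt, Auth}.
States satisfying AG (¬entered → EX (valid → entered)): {Start, Locked, Prompt, Auth}.
States satisfying AG EF (¬valid ∨ entered) ∧ AG (¬entered → EX (valid → entered)): {Start, Locked, Prompt, Auth}.

{Start, Locked, Prompt, Auth}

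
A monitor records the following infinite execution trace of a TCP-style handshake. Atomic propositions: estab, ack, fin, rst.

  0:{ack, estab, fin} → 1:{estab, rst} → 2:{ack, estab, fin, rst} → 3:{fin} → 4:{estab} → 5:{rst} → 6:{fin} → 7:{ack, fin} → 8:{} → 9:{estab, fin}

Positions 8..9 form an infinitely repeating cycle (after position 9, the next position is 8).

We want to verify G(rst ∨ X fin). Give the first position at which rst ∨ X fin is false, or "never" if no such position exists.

0

At position 0 the labels are {ack, estab, fin} and the next position 1 has {estab, rst}, so rst ∨ X fin is false there. This is the first violation.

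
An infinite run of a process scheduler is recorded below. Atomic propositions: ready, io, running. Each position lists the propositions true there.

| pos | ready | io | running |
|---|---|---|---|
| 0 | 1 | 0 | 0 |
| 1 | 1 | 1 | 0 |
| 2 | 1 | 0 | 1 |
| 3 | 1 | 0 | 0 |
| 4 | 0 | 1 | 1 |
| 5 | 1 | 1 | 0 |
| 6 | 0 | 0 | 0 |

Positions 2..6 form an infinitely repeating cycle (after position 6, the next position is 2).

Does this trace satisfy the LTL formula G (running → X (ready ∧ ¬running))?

Holds

running → X (ready ∧ ¬running) holds at every position 0..6, and those are all positions ever visited, so G (running → X (ready ∧ ¬running)) holds.
Positions where running holds: 2, 4.
Check X (ready ∧ ¬running) at each: 2→ok, 4→ok.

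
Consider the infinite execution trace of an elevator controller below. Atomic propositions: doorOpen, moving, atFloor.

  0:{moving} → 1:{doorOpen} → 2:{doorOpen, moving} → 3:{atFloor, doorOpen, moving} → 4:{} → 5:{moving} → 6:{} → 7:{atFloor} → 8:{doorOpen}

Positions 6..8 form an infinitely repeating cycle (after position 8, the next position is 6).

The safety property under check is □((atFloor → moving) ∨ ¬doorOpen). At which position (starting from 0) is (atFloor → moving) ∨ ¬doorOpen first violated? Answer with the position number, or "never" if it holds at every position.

(atFloor → moving) ∨ ¬doorOpen holds at every position 0..8, and those are all the positions the trace ever visits, so the invariant □((atFloor → moving) ∨ ¬doorOpen) is never violated.

never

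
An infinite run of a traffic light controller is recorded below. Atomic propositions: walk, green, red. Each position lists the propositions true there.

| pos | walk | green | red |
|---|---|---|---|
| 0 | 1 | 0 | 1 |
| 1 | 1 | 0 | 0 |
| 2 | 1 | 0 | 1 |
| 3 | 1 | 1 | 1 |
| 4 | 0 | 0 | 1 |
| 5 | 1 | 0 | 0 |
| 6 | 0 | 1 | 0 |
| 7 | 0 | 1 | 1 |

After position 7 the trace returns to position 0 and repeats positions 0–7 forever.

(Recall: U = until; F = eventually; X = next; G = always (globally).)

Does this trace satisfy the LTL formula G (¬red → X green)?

¬red → X green must hold at every position from 0 onward. It fails at position 1, so G (¬red → X green) is false.
Positions where ¬red holds: 1, 5, 6.
Check X green at each: 1→fails, 5→ok, 6→ok.

No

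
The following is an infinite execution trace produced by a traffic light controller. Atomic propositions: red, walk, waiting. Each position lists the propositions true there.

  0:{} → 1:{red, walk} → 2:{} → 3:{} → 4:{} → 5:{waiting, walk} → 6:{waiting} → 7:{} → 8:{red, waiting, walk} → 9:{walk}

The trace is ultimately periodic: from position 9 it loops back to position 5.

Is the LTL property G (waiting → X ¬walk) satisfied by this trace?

waiting → X ¬walk must hold at every position from 0 onward. It fails at position 8, so G (waiting → X ¬walk) is false.
Positions where waiting holds: 5, 6, 8.
Check X ¬walk at each: 5→ok, 6→ok, 8→fails.

No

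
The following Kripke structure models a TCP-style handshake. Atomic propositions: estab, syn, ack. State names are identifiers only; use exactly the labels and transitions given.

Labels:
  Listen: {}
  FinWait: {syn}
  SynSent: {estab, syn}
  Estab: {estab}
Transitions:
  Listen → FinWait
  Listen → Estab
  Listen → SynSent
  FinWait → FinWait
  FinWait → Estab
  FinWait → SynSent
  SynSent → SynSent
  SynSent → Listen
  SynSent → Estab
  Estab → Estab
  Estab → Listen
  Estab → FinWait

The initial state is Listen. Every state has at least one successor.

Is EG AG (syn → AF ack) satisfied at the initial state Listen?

Violated

States satisfying AG (syn → AF ack): ∅.
States satisfying EG AG (syn → AF ack): ∅.
No suitable path/successor from Listen witnesses the formula.
Listen ∉ Sat(EG AG (syn → AF ack)).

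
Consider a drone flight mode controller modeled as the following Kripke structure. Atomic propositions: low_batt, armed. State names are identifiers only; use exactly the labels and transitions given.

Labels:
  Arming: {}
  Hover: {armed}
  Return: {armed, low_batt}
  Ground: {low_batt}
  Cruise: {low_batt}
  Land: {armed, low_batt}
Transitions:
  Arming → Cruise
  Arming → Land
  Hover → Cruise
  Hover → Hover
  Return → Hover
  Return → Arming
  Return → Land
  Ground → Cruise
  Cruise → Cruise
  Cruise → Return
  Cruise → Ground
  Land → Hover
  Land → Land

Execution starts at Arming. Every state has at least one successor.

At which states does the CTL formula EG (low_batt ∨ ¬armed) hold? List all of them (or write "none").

{Arming, Return, Ground, Cruise, Land}

States satisfying low_batt ∨ ¬armed: {Arming, Return, Ground, Cruise, Land}.
States satisfying EG (low_batt ∨ ¬armed): {Arming, Return, Ground, Cruise, Land}.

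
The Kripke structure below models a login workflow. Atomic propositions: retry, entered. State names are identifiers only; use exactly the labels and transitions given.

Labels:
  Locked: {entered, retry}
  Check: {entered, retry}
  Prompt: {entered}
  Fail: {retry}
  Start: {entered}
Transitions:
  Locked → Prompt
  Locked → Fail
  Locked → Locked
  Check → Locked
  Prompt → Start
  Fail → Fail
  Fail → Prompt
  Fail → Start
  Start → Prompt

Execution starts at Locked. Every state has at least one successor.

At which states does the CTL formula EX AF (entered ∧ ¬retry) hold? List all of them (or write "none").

States satisfying AF (entered ∧ ¬retry): {Prompt, Start}.
States satisfying EX AF (entered ∧ ¬retry): {Locked, Prompt, Fail, Start}.

{Locked, Prompt, Fail, Start}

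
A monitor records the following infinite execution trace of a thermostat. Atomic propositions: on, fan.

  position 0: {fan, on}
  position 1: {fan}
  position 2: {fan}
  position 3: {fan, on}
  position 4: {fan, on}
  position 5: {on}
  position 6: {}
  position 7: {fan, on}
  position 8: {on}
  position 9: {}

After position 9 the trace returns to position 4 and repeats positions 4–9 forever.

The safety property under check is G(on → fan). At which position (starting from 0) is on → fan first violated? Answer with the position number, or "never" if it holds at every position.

5

Check on → fan at each position in order: 0 ✓, 1 ✓, 2 ✓, 3 ✓, 4 ✓.
At position 5 the labels are {on}, so on → fan is false there. This is the first violation.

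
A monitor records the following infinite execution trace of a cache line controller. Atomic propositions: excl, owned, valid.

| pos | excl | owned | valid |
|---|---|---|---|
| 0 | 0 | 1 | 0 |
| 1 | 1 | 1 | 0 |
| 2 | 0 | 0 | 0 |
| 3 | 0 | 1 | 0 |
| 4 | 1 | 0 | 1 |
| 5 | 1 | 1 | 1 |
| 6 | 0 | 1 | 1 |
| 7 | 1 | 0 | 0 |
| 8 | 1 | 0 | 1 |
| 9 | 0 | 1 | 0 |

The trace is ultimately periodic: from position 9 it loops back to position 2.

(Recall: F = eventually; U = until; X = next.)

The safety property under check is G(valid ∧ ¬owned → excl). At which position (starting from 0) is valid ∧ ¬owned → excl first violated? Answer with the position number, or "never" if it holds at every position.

valid ∧ ¬owned → excl holds at every position 0..9, and those are all the positions the trace ever visits, so the invariant G(valid ∧ ¬owned → excl) is never violated.

never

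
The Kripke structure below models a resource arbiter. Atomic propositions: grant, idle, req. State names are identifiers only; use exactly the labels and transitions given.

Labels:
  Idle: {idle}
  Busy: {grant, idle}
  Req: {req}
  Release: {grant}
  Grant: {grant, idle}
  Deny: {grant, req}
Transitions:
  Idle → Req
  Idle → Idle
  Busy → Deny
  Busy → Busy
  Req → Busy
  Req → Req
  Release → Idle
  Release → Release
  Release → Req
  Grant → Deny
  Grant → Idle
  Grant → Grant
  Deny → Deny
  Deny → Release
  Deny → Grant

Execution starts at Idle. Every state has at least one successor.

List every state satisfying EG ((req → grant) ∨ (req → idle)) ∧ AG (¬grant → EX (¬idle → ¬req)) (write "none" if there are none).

States satisfying (req → grant) ∨ (req → idle): {Idle, Busy, Release, Grant, Deny}.
States satisfying EG ((req → grant) ∨ (req → idle)): {Idle, Busy, Release, Grant, Deny}.
States satisfying ¬grant → EX (¬idle → ¬req): {Idle, Busy, Req, Release, Grant, Deny}.
States satisfying AG (¬grant → EX (¬idle → ¬req)): {Idle, Busy, Req, Release, Grant, Deny}.
States satisfying EG ((req → grant) ∨ (req → idle)) ∧ AG (¬grant → EX (¬idle → ¬req)): {Idle, Busy, Release, Grant, Deny}.

{Idle, Busy, Release, Grant, Deny}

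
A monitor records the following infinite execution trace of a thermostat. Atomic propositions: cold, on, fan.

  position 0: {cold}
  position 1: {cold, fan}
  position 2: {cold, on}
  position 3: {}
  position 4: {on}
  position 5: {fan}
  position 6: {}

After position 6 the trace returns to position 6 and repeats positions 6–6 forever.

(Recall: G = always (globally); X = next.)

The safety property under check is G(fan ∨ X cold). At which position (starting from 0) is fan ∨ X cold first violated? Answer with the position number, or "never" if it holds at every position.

Check fan ∨ X cold at each position in order: 0 ✓, 1 ✓.
At position 2 the labels are {cold, on} and the next position 3 has {}, so fan ∨ X cold is false there. This is the first violation.

2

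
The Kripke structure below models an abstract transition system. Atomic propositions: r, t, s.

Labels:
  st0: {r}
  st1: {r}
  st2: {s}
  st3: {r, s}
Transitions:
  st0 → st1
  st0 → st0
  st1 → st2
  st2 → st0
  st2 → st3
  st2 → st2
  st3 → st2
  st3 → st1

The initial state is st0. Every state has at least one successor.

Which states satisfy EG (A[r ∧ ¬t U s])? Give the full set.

States satisfying A[r ∧ ¬t U s]: {st1, st2, st3}.
States satisfying EG (A[r ∧ ¬t U s]): {st1, st2, st3}.

{st1, st2, st3}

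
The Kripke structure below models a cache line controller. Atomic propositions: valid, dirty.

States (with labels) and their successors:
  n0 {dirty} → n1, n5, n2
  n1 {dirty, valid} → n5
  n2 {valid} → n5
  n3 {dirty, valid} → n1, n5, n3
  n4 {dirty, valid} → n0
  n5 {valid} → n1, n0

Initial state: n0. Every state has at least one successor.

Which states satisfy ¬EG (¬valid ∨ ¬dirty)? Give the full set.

States satisfying ¬valid ∨ ¬dirty: {n0, n2, n5}.
States satisfying EG (¬valid ∨ ¬dirty): {n0, n2, n5}.
States satisfying ¬EG (¬valid ∨ ¬dirty): {n1, n3, n4}.

{n1, n3, n4}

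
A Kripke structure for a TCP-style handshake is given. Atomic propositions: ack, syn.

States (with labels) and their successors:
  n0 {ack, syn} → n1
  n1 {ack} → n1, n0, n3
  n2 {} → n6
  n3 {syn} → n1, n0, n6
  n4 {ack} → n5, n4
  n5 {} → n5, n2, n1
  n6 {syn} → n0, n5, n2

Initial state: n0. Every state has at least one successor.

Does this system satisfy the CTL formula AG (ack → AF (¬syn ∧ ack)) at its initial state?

States satisfying ack → AF (¬syn ∧ ack): {n0, n1, n2, n3, n4, n5, n6}.
States satisfying AG (ack → AF (¬syn ∧ ack)): {n0, n1, n2, n3, n4, n5, n6}.
Every state reachable from n0 satisfies ack → AF (¬syn ∧ ack).
n0 ∈ Sat(AG (ack → AF (¬syn ∧ ack))).

Holds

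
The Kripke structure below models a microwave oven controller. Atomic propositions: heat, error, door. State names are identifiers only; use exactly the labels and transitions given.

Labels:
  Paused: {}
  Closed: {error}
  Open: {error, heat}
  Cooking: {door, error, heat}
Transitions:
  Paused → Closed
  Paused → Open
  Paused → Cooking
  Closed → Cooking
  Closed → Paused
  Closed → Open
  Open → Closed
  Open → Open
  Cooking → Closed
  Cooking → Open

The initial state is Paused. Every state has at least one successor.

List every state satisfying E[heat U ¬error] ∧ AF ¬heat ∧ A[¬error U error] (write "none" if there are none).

States satisfying heat: {Open, Cooking}.
States satisfying ¬error: {Paused}.
States satisfying E[heat U ¬error]: {Paused}.
States satisfying ¬heat: {Paused, Closed}.
States satisfying AF ¬heat: {Paused, Closed}.
States satisfying error: {Closed, Open, Cooking}.
States satisfying A[¬error U error]: {Paused, Closed, Open, Cooking}.
States satisfying AF ¬heat ∧ A[¬error U error]: {Paused, Closed}.
States satisfying E[heat U ¬error] ∧ AF ¬heat ∧ A[¬error U error]: {Paused}.

{Paused}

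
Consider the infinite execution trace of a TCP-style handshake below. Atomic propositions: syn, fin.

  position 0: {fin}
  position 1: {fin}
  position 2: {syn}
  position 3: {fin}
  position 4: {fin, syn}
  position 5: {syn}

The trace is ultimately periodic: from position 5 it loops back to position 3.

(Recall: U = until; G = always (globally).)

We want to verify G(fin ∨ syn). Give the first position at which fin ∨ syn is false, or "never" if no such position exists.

never

fin ∨ syn holds at every position 0..5, and those are all the positions the trace ever visits, so the invariant G(fin ∨ syn) is never violated.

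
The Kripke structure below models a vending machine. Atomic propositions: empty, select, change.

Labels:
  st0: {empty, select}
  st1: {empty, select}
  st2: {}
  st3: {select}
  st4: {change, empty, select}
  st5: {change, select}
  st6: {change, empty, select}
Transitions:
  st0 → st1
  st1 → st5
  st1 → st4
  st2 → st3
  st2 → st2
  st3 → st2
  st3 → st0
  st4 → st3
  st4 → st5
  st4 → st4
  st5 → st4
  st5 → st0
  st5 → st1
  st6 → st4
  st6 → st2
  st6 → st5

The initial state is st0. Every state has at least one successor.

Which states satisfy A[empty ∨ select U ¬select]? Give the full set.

States satisfying empty ∨ select: {st0, st1, st3, st4, st5, st6}.
States satisfying ¬select: {st2}.
States satisfying A[empty ∨ select U ¬select]: {st2}.

{st2}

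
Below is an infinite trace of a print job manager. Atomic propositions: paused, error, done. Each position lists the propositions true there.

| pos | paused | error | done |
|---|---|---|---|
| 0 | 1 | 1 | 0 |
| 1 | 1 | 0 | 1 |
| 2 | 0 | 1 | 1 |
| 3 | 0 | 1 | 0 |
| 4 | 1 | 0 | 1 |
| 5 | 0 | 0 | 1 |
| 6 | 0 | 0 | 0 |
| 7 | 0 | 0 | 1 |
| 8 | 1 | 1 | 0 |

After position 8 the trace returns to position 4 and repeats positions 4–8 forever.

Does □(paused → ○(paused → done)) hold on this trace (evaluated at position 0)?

Yes

paused → ○(paused → done) holds at every position 0..8, and those are all positions ever visited, so □(paused → ○(paused → done)) holds.
Positions where paused holds: 0, 1, 4, 8.
Check ○(paused → done) at each: 0→ok, 1→ok, 4→ok, 8→ok.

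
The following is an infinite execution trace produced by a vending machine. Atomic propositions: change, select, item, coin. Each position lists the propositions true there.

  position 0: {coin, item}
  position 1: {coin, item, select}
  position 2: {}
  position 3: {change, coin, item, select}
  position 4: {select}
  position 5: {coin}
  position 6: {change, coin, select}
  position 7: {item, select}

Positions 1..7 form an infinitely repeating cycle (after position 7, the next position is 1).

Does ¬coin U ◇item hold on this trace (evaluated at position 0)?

Holds

Walking from position 0: ◇item first holds at position 0, and ¬coin holds at every earlier position along the way, so ¬coin U ◇item holds.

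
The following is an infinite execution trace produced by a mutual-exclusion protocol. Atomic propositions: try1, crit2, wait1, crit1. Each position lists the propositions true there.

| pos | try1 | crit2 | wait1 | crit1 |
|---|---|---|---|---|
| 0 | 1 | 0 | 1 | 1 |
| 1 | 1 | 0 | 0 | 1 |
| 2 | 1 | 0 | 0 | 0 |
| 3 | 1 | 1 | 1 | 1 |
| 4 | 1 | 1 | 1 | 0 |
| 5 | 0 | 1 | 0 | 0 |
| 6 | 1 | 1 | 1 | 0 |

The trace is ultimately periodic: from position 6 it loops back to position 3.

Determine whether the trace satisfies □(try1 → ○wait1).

No

try1 → ○wait1 must hold at every position from 0 onward. It fails at position 0, so □(try1 → ○wait1) is false.
Positions where try1 holds: 0, 1, 2, 3, 4, 6.
Check ○wait1 at each: 0→fails, 1→fails, 2→ok, 3→ok, 4→fails, 6→ok.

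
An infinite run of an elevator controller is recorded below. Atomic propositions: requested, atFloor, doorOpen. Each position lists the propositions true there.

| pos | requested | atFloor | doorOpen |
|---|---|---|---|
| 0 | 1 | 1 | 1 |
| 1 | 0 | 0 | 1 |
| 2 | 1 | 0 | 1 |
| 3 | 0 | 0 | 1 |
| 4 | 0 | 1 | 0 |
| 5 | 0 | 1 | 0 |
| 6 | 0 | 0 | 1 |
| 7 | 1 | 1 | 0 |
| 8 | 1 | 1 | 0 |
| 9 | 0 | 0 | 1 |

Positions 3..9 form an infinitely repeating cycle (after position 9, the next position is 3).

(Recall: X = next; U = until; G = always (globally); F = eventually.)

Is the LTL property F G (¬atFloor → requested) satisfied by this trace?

G (¬atFloor → requested) is false at every position 0..9, so it never becomes true and F G (¬atFloor → requested) fails.

Does not hold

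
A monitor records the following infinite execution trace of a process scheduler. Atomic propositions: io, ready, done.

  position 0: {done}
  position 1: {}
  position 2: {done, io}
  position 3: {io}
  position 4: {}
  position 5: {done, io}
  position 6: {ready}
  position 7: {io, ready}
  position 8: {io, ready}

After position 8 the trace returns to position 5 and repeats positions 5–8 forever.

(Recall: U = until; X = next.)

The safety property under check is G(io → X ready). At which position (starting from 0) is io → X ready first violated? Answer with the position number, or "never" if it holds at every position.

Check io → X ready at each position in order: 0 ✓, 1 ✓.
At position 2 the labels are {done, io} and the next position 3 has {io}, so io → X ready is false there. This is the first violation.

2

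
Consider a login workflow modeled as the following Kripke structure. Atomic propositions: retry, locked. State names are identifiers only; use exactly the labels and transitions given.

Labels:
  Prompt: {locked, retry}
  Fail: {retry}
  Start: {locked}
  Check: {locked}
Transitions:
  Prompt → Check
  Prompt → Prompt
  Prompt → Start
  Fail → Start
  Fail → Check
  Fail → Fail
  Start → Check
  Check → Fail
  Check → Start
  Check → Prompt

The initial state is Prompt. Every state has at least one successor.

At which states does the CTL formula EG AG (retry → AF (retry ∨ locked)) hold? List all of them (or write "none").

States satisfying AG (retry → AF (retry ∨ locked)): {Prompt, Fail, Start, Check}.
States satisfying EG AG (retry → AF (retry ∨ locked)): {Prompt, Fail, Start, Check}.

{Prompt, Fail, Start, Check}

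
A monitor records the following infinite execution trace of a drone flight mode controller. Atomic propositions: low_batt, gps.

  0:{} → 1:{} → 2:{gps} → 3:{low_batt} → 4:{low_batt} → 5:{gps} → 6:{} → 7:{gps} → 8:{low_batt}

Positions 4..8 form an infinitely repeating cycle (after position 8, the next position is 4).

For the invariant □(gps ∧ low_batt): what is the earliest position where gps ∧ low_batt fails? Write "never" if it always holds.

0

At position 0 the labels are {}, so gps ∧ low_batt is false there. This is the first violation.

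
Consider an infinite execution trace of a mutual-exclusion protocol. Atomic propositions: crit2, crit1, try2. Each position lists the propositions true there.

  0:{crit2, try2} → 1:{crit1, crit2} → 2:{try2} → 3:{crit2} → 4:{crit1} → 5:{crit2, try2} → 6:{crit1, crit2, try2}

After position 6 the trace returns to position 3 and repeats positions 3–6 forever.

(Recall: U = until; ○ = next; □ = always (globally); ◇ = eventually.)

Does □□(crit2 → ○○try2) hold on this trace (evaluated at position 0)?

Does not hold

□(crit2 → ○○try2) must hold at every position from 0 onward. It fails at position 0, so □□(crit2 → ○○try2) is false.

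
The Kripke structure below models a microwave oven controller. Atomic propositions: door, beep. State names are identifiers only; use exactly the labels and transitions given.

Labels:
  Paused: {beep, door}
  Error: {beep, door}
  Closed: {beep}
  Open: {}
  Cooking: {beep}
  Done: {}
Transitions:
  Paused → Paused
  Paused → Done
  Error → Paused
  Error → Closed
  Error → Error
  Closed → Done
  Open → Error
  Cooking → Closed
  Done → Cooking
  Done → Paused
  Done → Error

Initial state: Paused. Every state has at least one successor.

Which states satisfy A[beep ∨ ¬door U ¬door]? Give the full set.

States satisfying beep ∨ ¬door: {Paused, Error, Closed, Open, Cooking, Done}.
States satisfying ¬door: {Closed, Open, Cooking, Done}.
States satisfying A[beep ∨ ¬door U ¬door]: {Closed, Open, Cooking, Done}.

{Closed, Open, Cooking, Done}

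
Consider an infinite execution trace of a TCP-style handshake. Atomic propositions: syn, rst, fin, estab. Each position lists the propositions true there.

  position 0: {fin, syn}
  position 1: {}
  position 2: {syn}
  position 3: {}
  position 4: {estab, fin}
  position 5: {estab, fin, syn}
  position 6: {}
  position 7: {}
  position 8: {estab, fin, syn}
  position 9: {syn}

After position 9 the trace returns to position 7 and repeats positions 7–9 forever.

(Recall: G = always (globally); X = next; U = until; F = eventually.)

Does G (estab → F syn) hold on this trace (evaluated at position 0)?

Satisfied

estab → F syn holds at every position 0..9, and those are all positions ever visited, so G (estab → F syn) holds.
Positions where estab holds: 4, 5, 8.
Check F syn at each: 4→ok, 5→ok, 8→ok.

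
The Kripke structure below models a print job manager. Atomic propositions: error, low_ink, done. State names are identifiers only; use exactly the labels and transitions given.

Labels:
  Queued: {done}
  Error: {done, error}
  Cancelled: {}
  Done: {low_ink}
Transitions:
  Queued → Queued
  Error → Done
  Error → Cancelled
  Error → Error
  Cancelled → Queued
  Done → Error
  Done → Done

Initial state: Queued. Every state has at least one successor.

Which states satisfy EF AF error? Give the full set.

{Error, Done}

States satisfying AF error: {Error}.
States satisfying EF AF error: {Error, Done}.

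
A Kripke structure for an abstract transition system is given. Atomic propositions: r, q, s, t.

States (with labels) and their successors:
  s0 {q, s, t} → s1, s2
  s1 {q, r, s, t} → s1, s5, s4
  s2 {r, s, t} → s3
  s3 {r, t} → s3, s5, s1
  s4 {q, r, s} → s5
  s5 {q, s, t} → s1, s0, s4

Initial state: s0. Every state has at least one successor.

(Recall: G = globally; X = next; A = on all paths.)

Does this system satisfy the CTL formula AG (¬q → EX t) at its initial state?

Holds

States satisfying ¬q → EX t: {s0, s1, s2, s3, s4, s5}.
States satisfying AG (¬q → EX t): {s0, s1, s2, s3, s4, s5}.
Every state reachable from s0 satisfies ¬q → EX t.
s0 ∈ Sat(AG (¬q → EX t)).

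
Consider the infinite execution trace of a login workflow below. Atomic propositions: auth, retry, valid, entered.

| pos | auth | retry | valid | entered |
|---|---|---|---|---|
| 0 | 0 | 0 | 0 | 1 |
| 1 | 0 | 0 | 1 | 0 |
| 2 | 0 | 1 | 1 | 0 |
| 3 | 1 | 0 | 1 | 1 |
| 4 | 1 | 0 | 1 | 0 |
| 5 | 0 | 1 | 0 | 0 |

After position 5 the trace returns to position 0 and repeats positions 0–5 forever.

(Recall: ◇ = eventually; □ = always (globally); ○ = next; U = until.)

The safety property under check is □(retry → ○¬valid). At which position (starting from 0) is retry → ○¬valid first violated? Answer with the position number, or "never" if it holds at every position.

Check retry → ○¬valid at each position in order: 0 ✓, 1 ✓.
At position 2 the labels are {retry, valid} and the next position 3 has {auth, entered, valid}, so retry → ○¬valid is false there. This is the first violation.

2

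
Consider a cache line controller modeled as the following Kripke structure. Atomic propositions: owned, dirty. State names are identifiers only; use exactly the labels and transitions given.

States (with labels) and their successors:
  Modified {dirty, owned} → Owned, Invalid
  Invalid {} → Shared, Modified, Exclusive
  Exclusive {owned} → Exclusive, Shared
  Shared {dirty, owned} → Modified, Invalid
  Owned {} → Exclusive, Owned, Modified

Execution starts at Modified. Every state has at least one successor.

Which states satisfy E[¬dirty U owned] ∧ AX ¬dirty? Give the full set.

{Modified}

States satisfying ¬dirty: {Invalid, Exclusive, Owned}.
States satisfying owned: {Modified, Exclusive, Shared}.
States satisfying E[¬dirty U owned]: {Modified, Invalid, Exclusive, Shared, Owned}.
States satisfying AX ¬dirty: {Modified}.
States satisfying E[¬dirty U owned] ∧ AX ¬dirty: {Modified}.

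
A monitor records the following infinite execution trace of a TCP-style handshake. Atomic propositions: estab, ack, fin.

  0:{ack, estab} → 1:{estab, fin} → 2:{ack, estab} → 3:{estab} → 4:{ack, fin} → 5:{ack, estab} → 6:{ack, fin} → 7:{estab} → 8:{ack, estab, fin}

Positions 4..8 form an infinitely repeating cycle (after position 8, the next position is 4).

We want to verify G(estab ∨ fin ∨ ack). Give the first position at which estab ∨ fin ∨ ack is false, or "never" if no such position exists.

estab ∨ fin ∨ ack holds at every position 0..8, and those are all the positions the trace ever visits, so the invariant G(estab ∨ fin ∨ ack) is never violated.

never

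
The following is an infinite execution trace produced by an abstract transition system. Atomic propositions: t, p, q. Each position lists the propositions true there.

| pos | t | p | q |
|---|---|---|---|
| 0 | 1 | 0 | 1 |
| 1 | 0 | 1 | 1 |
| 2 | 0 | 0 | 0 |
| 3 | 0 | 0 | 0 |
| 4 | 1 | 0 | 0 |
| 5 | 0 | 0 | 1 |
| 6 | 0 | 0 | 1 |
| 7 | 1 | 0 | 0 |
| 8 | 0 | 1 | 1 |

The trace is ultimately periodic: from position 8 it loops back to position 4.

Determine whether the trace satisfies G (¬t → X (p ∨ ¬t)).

Violated

¬t → X (p ∨ ¬t) must hold at every position from 0 onward. It fails at position 3, so G (¬t → X (p ∨ ¬t)) is false.
Positions where ¬t holds: 1, 2, 3, 5, 6, 8.
Check X (p ∨ ¬t) at each: 1→ok, 2→ok, 3→fails, 5→ok, 6→fails, 8→fails.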